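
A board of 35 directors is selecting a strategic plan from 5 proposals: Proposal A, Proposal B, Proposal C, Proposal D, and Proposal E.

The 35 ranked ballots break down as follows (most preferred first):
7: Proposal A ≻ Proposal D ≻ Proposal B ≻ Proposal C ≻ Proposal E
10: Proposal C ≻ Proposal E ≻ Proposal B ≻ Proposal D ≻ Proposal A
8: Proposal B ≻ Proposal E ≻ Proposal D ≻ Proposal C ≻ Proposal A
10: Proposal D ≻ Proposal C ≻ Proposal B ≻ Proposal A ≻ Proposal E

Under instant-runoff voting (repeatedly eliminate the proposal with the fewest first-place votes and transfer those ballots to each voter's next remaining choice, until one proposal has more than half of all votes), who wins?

Proposal D

Round 1: Proposal A 7, Proposal B 8, Proposal C 10, Proposal D 10, Proposal E 0. Proposal E eliminated.
Round 2: Proposal A 7, Proposal B 8, Proposal C 10, Proposal D 10. Proposal A eliminated.
Round 3: Proposal B 8, Proposal C 10, Proposal D 17. Proposal B eliminated.
Round 4: Proposal C 10, Proposal D 25. Proposal D has a majority (≥18).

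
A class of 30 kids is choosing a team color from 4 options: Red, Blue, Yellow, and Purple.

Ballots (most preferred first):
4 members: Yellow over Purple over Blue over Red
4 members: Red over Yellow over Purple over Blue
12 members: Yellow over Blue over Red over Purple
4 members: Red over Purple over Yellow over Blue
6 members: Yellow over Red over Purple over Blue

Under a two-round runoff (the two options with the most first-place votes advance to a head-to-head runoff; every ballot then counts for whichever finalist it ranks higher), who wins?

Yellow

Round 1 first-place votes: Red 8, Blue 0, Yellow 22, Purple 0. Yellow and Red advance.
Runoff: Yellow is ranked above Red on 22 ballots, Red above Yellow on 8.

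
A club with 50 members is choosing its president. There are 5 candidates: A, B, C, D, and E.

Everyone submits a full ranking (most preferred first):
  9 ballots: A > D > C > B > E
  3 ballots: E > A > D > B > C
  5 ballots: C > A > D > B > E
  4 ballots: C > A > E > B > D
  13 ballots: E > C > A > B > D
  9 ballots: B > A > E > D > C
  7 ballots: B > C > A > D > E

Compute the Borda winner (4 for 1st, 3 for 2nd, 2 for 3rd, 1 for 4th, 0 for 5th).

A: 9×4 + 3×3 + 5×3 + 4×3 + 13×2 + 9×3 + 7×2 = 139
B: 9×1 + 3×1 + 5×1 + 4×1 + 13×1 + 9×4 + 7×4 = 98
C: 9×2 + 3×0 + 5×4 + 4×4 + 13×3 + 9×0 + 7×3 = 114
D: 9×3 + 3×2 + 5×2 + 4×0 + 13×0 + 9×1 + 7×1 = 59
E: 9×0 + 3×4 + 5×0 + 4×2 + 13×4 + 9×2 + 7×0 = 90

A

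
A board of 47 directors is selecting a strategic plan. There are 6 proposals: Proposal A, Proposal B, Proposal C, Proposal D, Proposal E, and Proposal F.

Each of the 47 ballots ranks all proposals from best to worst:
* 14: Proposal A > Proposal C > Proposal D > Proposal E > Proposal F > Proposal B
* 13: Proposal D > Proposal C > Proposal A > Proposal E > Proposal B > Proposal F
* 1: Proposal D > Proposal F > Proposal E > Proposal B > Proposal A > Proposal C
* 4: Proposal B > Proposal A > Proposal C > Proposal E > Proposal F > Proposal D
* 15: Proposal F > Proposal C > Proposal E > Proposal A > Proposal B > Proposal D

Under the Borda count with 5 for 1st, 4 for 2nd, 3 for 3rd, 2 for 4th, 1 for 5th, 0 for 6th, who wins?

Proposal C

Proposal A: 14×5 + 13×3 + 1×1 + 4×4 + 15×2 = 156
Proposal B: 14×0 + 13×1 + 1×2 + 4×5 + 15×1 = 50
Proposal C: 14×4 + 13×4 + 1×0 + 4×3 + 15×4 = 180
Proposal D: 14×3 + 13×5 + 1×5 + 4×0 + 15×0 = 112
Proposal E: 14×2 + 13×2 + 1×3 + 4×2 + 15×3 = 110
Proposal F: 14×1 + 13×0 + 1×4 + 4×1 + 15×5 = 97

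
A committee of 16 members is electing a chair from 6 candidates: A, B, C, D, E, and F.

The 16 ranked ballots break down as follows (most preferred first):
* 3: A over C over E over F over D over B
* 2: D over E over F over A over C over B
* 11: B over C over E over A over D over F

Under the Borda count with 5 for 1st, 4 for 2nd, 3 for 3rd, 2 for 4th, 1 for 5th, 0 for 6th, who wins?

C

A: 3×5 + 2×2 + 11×2 = 41
B: 3×0 + 2×0 + 11×5 = 55
C: 3×4 + 2×1 + 11×4 = 58
D: 3×1 + 2×5 + 11×1 = 24
E: 3×3 + 2×4 + 11×3 = 50
F: 3×2 + 2×3 + 11×0 = 12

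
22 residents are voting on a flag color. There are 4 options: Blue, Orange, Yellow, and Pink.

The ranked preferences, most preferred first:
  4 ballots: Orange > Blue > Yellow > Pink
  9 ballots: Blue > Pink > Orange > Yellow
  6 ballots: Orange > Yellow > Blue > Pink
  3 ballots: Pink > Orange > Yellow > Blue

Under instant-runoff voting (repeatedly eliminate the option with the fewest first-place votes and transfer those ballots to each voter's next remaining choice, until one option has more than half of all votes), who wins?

Orange

Round 1: Blue 9, Orange 10, Yellow 0, Pink 3. Yellow eliminated.
Round 2: Blue 9, Orange 10, Pink 3. Pink eliminated.
Round 3: Blue 9, Orange 13. Orange has a majority (≥12).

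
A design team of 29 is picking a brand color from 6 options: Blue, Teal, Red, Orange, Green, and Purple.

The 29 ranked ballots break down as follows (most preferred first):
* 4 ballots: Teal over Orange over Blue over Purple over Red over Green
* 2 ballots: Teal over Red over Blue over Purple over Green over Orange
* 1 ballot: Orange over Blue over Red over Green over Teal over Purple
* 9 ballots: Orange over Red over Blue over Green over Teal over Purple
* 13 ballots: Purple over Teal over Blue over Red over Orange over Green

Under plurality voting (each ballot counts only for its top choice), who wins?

First-place votes: Blue 0, Teal 6, Red 0, Orange 10, Green 0, Purple 13.

Purple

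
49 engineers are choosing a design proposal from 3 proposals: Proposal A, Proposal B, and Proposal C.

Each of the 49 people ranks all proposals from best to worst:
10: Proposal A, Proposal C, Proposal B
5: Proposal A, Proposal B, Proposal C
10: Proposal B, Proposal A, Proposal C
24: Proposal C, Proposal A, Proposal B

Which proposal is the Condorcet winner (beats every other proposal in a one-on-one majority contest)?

Proposal A

Proposal A vs Proposal B: 39–10
Proposal A vs Proposal C: 25–24
Proposal A beats every other proposal.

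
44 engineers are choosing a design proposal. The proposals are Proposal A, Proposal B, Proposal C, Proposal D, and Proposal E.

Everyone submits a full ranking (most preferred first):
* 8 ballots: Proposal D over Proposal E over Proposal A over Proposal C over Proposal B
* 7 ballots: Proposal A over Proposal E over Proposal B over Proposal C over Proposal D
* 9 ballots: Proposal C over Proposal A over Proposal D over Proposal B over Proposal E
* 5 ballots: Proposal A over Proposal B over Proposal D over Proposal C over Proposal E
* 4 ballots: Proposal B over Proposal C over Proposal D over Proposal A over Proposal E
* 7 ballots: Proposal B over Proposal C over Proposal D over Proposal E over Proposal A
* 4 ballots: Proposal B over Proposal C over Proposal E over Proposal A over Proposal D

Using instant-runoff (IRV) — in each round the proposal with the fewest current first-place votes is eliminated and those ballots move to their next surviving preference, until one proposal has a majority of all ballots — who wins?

Round 1: Proposal A 12, Proposal B 15, Proposal C 9, Proposal D 8, Proposal E 0. Proposal E eliminated.
Round 2: Proposal A 12, Proposal B 15, Proposal C 9, Proposal D 8. Proposal D eliminated.
Round 3: Proposal A 20, Proposal B 15, Proposal C 9. Proposal C eliminated.
Round 4: Proposal A 29, Proposal B 15. Proposal A has a majority (≥23).

Proposal A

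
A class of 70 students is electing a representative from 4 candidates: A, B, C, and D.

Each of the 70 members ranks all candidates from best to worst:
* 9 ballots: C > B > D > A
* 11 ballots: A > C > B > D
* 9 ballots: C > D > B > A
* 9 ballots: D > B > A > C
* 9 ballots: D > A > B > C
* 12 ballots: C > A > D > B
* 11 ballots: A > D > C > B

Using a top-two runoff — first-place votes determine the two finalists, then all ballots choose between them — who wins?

Round 1 first-place votes: A 22, B 0, C 30, D 18. C and A advance.
Runoff: C is ranked above A on 30 ballots, A above C on 40.

A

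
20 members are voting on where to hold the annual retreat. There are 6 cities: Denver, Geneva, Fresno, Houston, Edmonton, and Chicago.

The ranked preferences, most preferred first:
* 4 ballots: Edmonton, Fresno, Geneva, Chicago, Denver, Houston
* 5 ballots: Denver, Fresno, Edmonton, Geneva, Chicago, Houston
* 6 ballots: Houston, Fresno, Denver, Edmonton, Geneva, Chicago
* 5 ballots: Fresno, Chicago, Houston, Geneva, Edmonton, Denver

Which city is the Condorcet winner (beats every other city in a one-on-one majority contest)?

Fresno

Fresno vs Denver: 15–5
Fresno vs Geneva: 20–0
Fresno vs Houston: 14–6
Fresno vs Edmonton: 16–4
Fresno vs Chicago: 20–0
Fresno beats every other city.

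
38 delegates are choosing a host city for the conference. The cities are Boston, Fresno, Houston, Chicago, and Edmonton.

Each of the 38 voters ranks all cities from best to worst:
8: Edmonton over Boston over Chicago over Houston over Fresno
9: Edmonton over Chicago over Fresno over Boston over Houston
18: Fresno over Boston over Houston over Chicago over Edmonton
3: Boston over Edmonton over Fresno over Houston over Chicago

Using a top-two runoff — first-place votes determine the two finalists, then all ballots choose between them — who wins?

Edmonton

Round 1 first-place votes: Boston 3, Fresno 18, Houston 0, Chicago 0, Edmonton 17. Fresno and Edmonton advance.
Runoff: Fresno is ranked above Edmonton on 18 ballots, Edmonton above Fresno on 20.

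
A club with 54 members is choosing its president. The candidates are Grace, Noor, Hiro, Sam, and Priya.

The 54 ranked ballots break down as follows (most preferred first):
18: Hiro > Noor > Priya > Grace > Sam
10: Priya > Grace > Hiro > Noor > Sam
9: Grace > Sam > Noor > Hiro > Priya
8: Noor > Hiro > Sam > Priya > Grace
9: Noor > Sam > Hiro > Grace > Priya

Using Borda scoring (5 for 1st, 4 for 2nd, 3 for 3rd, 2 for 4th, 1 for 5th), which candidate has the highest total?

Noor

Grace: 18×2 + 10×4 + 9×5 + 8×1 + 9×2 = 147
Noor: 18×4 + 10×2 + 9×3 + 8×5 + 9×5 = 204
Hiro: 18×5 + 10×3 + 9×2 + 8×4 + 9×3 = 197
Sam: 18×1 + 10×1 + 9×4 + 8×3 + 9×4 = 124
Priya: 18×3 + 10×5 + 9×1 + 8×2 + 9×1 = 138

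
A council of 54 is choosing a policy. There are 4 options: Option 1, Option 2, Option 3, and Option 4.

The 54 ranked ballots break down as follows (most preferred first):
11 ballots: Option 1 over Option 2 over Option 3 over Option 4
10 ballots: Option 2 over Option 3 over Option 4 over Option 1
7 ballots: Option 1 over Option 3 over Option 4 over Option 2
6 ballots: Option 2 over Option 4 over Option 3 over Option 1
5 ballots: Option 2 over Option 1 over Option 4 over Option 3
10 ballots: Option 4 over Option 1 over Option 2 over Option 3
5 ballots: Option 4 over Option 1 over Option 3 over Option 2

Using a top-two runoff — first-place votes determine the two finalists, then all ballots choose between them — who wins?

Round 1 first-place votes: Option 1 18, Option 2 21, Option 3 0, Option 4 15. Option 2 and Option 1 advance.
Runoff: Option 2 is ranked above Option 1 on 21 ballots, Option 1 above Option 2 on 33.

Option 1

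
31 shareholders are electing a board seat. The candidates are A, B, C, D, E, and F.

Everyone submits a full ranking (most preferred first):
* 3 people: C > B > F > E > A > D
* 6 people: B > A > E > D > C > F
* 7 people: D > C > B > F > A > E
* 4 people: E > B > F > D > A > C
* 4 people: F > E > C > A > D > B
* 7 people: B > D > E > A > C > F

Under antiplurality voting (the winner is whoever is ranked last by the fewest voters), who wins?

Last-place votes: A 0, B 4, C 4, D 3, E 7, F 13.

A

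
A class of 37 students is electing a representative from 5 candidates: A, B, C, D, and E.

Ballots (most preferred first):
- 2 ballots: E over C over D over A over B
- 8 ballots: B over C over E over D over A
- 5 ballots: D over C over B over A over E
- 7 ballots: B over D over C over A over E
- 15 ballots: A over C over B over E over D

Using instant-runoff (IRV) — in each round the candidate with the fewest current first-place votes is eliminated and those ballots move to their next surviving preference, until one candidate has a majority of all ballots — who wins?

Round 1: A 15, B 15, C 0, D 5, E 2. C eliminated.
Round 2: A 15, B 15, D 5, E 2. E eliminated.
Round 3: A 15, B 15, D 7. D eliminated.
Round 4: A 17, B 20. B has a majority (≥19).

B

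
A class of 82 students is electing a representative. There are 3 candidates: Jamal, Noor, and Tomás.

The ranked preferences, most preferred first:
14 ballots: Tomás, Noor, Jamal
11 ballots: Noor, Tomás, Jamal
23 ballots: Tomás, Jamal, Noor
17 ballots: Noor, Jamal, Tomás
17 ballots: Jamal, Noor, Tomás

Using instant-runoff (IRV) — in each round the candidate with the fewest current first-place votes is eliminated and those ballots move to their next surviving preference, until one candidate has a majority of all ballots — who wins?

Round 1: Jamal 17, Noor 28, Tomás 37. Jamal eliminated.
Round 2: Noor 45, Tomás 37. Noor has a majority (≥42).

Noor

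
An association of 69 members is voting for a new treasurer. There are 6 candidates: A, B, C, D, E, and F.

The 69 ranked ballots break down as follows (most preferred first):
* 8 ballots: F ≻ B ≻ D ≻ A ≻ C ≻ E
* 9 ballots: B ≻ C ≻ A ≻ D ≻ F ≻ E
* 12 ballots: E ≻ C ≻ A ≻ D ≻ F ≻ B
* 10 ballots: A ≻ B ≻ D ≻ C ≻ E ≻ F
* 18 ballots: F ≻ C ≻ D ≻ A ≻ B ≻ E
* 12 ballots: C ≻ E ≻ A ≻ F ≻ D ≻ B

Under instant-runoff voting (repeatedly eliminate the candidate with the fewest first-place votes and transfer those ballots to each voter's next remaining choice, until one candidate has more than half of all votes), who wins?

Round 1: A 10, B 9, C 12, D 0, E 12, F 26. D eliminated.
Round 2: A 10, B 9, C 12, E 12, F 26. B eliminated.
Round 3: A 10, C 21, E 12, F 26. A eliminated.
Round 4: C 31, E 12, F 26. E eliminated.
Round 5: C 43, F 26. C has a majority (≥35).

C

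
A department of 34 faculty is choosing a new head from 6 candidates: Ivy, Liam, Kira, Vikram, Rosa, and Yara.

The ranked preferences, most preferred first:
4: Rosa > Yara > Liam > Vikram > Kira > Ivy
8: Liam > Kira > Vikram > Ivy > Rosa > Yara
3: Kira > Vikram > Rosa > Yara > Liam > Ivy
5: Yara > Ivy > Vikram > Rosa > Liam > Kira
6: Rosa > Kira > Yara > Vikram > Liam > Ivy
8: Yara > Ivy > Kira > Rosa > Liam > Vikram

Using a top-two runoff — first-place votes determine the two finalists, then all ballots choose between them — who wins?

Rosa

Round 1 first-place votes: Ivy 0, Liam 8, Kira 3, Vikram 0, Rosa 10, Yara 13. Yara and Rosa advance.
Runoff: Yara is ranked above Rosa on 13 ballots, Rosa above Yara on 21.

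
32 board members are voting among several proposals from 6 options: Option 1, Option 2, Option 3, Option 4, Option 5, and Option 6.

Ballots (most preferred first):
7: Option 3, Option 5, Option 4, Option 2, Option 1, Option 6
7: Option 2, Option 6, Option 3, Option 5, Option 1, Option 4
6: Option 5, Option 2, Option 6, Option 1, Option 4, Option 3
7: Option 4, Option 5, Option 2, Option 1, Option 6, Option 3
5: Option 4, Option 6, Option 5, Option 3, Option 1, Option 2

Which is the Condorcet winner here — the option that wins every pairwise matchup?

Option 5

Option 5 vs Option 1: 32–0
Option 5 vs Option 2: 25–7
Option 5 vs Option 3: 18–14
Option 5 vs Option 4: 20–12
Option 5 vs Option 6: 20–12
Option 5 beats every other option.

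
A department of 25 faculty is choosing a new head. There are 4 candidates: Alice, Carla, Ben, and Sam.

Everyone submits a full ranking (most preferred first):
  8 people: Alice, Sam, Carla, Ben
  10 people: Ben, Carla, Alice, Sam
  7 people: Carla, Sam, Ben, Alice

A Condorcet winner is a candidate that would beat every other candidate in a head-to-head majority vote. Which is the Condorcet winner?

Carla vs Alice: 17–8
Carla vs Ben: 15–10
Carla vs Sam: 17–8
Carla beats every other candidate.

Carla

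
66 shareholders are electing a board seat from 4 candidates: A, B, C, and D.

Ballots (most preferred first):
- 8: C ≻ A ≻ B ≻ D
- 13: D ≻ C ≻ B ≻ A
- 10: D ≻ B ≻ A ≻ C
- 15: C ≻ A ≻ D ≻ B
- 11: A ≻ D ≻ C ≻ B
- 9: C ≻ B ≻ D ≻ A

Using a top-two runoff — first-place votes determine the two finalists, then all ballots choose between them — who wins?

Round 1 first-place votes: A 11, B 0, C 32, D 23. C and D advance.
Runoff: C is ranked above D on 32 ballots, D above C on 34.

D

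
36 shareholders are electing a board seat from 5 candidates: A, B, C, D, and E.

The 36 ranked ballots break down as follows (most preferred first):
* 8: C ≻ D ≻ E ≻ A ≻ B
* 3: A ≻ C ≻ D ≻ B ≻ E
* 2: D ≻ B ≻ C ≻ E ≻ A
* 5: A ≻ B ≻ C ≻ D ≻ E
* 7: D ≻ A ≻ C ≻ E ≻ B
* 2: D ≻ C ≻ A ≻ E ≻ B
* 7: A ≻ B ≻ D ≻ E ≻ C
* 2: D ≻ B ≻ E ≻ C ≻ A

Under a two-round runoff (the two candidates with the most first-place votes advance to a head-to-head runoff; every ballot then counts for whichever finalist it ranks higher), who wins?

Round 1 first-place votes: A 15, B 0, C 8, D 13, E 0. A and D advance.
Runoff: A is ranked above D on 15 ballots, D above A on 21.

D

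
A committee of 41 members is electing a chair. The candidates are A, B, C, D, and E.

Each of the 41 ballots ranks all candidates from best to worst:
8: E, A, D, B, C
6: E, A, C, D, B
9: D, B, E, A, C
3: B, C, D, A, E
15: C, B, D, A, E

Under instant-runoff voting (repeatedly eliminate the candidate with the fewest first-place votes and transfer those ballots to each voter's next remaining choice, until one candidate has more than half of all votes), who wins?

E

Round 1: A 0, B 3, C 15, D 9, E 14. A eliminated.
Round 2: B 3, C 15, D 9, E 14. B eliminated.
Round 3: C 18, D 9, E 14. D eliminated.
Round 4: C 18, E 23. E has a majority (≥21).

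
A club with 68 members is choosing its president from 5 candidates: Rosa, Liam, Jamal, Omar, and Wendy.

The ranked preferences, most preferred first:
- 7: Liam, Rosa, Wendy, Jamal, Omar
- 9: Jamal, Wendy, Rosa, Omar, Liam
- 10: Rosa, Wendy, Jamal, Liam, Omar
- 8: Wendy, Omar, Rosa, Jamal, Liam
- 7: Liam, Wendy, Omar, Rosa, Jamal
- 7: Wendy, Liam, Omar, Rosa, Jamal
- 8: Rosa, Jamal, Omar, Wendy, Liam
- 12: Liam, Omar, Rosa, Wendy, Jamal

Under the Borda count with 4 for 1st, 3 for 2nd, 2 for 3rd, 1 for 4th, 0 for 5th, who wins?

Rosa: 7×3 + 9×2 + 10×4 + 8×2 + 7×1 + 7×1 + 8×4 + 12×2 = 165
Liam: 7×4 + 9×0 + 10×1 + 8×0 + 7×4 + 7×3 + 8×0 + 12×4 = 135
Jamal: 7×1 + 9×4 + 10×2 + 8×1 + 7×0 + 7×0 + 8×3 + 12×0 = 95
Omar: 7×0 + 9×1 + 10×0 + 8×3 + 7×2 + 7×2 + 8×2 + 12×3 = 113
Wendy: 7×2 + 9×3 + 10×3 + 8×4 + 7×3 + 7×4 + 8×1 + 12×1 = 172

Wendy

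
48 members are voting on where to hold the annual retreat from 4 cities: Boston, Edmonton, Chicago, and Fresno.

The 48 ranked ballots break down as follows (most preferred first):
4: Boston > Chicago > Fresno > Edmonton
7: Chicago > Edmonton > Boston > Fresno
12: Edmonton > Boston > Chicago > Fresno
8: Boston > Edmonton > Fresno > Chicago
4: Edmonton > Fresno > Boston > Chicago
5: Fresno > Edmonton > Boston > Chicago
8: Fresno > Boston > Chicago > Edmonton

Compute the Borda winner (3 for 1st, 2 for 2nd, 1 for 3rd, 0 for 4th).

Boston

Boston: 4×3 + 7×1 + 12×2 + 8×3 + 4×1 + 5×1 + 8×2 = 92
Edmonton: 4×0 + 7×2 + 12×3 + 8×2 + 4×3 + 5×2 + 8×0 = 88
Chicago: 4×2 + 7×3 + 12×1 + 8×0 + 4×0 + 5×0 + 8×1 = 49
Fresno: 4×1 + 7×0 + 12×0 + 8×1 + 4×2 + 5×3 + 8×3 = 59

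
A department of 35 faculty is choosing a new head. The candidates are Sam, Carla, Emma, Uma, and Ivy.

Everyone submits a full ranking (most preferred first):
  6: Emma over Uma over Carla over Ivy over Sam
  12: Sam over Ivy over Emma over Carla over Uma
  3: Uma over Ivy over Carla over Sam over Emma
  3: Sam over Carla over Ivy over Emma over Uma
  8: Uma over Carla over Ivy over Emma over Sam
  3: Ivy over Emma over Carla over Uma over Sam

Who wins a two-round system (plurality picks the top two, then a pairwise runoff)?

Uma

Round 1 first-place votes: Sam 15, Carla 0, Emma 6, Uma 11, Ivy 3. Sam and Uma advance.
Runoff: Sam is ranked above Uma on 15 ballots, Uma above Sam on 20.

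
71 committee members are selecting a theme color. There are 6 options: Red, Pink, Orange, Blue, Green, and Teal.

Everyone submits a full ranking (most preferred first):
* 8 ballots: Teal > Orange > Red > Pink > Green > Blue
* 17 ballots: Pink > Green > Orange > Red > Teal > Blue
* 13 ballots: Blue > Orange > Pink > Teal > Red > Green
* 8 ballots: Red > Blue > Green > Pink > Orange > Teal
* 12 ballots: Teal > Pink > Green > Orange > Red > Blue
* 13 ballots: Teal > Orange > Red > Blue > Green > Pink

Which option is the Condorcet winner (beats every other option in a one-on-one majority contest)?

Pink vs Red: 42–29
Pink vs Orange: 37–34
Pink vs Blue: 37–34
Pink vs Green: 50–21
Pink vs Teal: 38–33
Pink beats every other option.

Pink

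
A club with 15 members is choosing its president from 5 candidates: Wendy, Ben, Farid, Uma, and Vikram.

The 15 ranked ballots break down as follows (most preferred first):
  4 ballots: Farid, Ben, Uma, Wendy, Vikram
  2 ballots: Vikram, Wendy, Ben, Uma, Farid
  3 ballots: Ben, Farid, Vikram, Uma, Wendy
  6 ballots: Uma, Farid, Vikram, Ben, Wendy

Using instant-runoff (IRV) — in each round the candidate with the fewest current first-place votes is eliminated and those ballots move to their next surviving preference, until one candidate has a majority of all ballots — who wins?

Ben

Round 1: Wendy 0, Ben 3, Farid 4, Uma 6, Vikram 2. Wendy eliminated.
Round 2: Ben 3, Farid 4, Uma 6, Vikram 2. Vikram eliminated.
Round 3: Ben 5, Farid 4, Uma 6. Farid eliminated.
Round 4: Ben 9, Uma 6. Ben has a majority (≥8).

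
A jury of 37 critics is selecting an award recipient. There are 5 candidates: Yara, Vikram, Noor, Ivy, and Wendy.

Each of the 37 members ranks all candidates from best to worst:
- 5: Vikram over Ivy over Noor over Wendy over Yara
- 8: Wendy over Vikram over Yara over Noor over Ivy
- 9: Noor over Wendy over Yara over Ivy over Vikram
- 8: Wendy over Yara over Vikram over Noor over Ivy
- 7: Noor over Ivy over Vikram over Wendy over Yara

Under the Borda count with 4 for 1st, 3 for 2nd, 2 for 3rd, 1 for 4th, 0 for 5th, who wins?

Wendy

Yara: 5×0 + 8×2 + 9×2 + 8×3 + 7×0 = 58
Vikram: 5×4 + 8×3 + 9×0 + 8×2 + 7×2 = 74
Noor: 5×2 + 8×1 + 9×4 + 8×1 + 7×4 = 90
Ivy: 5×3 + 8×0 + 9×1 + 8×0 + 7×3 = 45
Wendy: 5×1 + 8×4 + 9×3 + 8×4 + 7×1 = 103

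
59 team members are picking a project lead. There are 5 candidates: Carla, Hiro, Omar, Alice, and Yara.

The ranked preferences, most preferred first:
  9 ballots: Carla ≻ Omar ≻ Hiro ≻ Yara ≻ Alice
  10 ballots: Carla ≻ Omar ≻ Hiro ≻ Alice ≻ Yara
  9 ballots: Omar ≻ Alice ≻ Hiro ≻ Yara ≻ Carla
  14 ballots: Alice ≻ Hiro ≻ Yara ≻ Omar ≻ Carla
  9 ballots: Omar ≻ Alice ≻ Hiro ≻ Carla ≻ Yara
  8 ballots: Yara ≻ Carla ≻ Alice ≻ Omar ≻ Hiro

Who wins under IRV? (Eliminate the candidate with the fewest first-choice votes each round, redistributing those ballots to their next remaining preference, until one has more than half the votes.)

Omar

Round 1: Carla 19, Hiro 0, Omar 18, Alice 14, Yara 8. Hiro eliminated.
Round 2: Carla 19, Omar 18, Alice 14, Yara 8. Yara eliminated.
Round 3: Carla 27, Omar 18, Alice 14. Alice eliminated.
Round 4: Carla 27, Omar 32. Omar has a majority (≥30).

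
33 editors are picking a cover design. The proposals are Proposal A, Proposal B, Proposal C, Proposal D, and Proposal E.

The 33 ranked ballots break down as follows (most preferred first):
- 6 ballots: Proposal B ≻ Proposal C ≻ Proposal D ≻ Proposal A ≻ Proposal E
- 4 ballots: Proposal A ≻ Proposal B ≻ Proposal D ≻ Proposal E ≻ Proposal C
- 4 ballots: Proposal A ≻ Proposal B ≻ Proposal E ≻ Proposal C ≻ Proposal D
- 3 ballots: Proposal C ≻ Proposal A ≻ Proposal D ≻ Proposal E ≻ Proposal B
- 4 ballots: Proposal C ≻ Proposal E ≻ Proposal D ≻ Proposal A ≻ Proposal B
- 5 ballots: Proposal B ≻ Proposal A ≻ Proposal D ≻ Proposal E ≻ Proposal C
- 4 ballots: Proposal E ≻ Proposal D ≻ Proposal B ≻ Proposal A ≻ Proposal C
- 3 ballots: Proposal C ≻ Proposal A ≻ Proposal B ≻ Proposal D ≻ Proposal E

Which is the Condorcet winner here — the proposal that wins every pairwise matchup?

Proposal A vs Proposal B: 18–15
Proposal A vs Proposal C: 17–16
Proposal A vs Proposal D: 19–14
Proposal A vs Proposal E: 25–8
Proposal A beats every other proposal.

Proposal A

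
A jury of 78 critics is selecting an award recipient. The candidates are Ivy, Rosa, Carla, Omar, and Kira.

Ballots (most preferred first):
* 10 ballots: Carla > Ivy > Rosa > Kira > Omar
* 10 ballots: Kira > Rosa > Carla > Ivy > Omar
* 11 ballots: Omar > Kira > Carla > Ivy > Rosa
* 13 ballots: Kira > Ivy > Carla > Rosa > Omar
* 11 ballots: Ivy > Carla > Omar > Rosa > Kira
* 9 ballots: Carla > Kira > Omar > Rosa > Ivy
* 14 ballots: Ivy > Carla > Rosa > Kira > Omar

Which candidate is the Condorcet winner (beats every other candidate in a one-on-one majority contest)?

Carla vs Ivy: 40–38
Carla vs Rosa: 68–10
Carla vs Omar: 67–11
Carla vs Kira: 44–34
Carla beats every other candidate.

Carla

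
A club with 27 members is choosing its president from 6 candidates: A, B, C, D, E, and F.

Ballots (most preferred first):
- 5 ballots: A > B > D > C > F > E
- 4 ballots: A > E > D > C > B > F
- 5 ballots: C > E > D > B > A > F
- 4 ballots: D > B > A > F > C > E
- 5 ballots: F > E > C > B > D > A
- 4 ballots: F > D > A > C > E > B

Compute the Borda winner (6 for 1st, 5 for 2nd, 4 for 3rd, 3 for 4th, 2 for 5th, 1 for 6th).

A: 5×6 + 4×6 + 5×2 + 4×4 + 5×1 + 4×4 = 101
B: 5×5 + 4×2 + 5×3 + 4×5 + 5×3 + 4×1 = 87
C: 5×3 + 4×3 + 5×6 + 4×2 + 5×4 + 4×3 = 97
D: 5×4 + 4×4 + 5×4 + 4×6 + 5×2 + 4×5 = 110
E: 5×1 + 4×5 + 5×5 + 4×1 + 5×5 + 4×2 = 87
F: 5×2 + 4×1 + 5×1 + 4×3 + 5×6 + 4×6 = 85

D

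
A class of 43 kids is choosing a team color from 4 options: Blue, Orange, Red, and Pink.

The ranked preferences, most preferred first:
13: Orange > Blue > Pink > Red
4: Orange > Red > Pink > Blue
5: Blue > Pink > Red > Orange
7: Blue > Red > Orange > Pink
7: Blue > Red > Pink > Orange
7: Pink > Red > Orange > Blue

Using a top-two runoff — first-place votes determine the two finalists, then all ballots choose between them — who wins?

Orange

Round 1 first-place votes: Blue 19, Orange 17, Red 0, Pink 7. Blue and Orange advance.
Runoff: Blue is ranked above Orange on 19 ballots, Orange above Blue on 24.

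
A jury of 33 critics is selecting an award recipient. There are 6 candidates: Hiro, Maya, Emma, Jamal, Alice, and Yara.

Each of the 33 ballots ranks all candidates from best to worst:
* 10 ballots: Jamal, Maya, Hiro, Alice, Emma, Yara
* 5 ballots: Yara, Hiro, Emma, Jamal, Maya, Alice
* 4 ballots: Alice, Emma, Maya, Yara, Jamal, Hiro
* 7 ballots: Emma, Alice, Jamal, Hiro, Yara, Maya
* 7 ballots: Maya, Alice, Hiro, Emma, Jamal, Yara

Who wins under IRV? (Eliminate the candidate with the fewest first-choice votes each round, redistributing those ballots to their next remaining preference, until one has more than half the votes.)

Emma

Round 1: Hiro 0, Maya 7, Emma 7, Jamal 10, Alice 4, Yara 5. Hiro eliminated.
Round 2: Maya 7, Emma 7, Jamal 10, Alice 4, Yara 5. Alice eliminated.
Round 3: Maya 7, Emma 11, Jamal 10, Yara 5. Yara eliminated.
Round 4: Maya 7, Emma 16, Jamal 10. Maya eliminated.
Round 5: Emma 23, Jamal 10. Emma has a majority (≥17).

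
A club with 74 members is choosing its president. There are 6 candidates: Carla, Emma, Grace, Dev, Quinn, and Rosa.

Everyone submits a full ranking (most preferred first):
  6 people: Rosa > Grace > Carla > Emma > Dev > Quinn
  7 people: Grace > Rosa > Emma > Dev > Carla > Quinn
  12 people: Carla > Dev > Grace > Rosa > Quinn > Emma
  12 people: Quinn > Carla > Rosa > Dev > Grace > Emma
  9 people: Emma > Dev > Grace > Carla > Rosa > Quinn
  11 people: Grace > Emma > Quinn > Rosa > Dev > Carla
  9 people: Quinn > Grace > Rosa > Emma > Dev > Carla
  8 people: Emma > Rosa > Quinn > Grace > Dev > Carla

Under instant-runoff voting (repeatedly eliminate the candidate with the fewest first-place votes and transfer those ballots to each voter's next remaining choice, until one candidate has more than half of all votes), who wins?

Round 1: Carla 12, Emma 17, Grace 18, Dev 0, Quinn 21, Rosa 6. Dev eliminated.
Round 2: Carla 12, Emma 17, Grace 18, Quinn 21, Rosa 6. Rosa eliminated.
Round 3: Carla 12, Emma 17, Grace 24, Quinn 21. Carla eliminated.
Round 4: Emma 17, Grace 36, Quinn 21. Emma eliminated.
Round 5: Grace 45, Quinn 29. Grace has a majority (≥38).

Grace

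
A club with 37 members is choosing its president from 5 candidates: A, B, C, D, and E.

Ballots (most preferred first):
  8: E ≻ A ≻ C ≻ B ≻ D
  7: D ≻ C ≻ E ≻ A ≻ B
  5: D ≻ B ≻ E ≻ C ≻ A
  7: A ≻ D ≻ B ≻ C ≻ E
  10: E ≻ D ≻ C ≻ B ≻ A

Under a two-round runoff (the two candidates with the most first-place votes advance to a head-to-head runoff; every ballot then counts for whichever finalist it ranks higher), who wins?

D

Round 1 first-place votes: A 7, B 0, C 0, D 12, E 18. E and D advance.
Runoff: E is ranked above D on 18 ballots, D above E on 19.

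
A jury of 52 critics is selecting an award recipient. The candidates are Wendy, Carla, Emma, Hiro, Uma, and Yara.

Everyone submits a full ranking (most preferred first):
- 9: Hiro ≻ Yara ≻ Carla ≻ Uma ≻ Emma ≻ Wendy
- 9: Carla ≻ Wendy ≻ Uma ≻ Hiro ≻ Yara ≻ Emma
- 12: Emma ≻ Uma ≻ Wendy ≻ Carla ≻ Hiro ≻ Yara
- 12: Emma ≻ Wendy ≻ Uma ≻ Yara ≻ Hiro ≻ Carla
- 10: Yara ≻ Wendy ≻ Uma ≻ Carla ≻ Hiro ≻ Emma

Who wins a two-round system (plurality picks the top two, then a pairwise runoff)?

Round 1 first-place votes: Wendy 0, Carla 9, Emma 24, Hiro 9, Uma 0, Yara 10. Emma and Yara advance.
Runoff: Emma is ranked above Yara on 24 ballots, Yara above Emma on 28.

Yara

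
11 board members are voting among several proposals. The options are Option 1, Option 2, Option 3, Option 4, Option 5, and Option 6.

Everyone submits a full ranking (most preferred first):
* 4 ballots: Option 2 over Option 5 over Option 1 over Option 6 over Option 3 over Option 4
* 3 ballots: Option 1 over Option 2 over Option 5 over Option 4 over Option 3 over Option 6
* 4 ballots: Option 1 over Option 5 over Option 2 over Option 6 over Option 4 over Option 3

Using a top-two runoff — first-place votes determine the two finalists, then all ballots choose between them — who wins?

Option 1

Round 1 first-place votes: Option 1 7, Option 2 4, Option 3 0, Option 4 0, Option 5 0, Option 6 0. Option 1 and Option 2 advance.
Runoff: Option 1 is ranked above Option 2 on 7 ballots, Option 2 above Option 1 on 4.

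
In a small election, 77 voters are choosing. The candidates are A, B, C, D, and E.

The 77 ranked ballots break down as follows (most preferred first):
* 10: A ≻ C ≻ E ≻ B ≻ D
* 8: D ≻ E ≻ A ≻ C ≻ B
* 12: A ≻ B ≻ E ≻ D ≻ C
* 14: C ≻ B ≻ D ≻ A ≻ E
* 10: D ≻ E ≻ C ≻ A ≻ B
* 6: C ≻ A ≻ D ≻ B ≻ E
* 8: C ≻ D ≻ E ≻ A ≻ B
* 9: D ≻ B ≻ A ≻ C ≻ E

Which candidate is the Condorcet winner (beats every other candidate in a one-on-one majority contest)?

D

D vs A: 49–28
D vs B: 41–36
D vs C: 39–38
D vs E: 55–22
D beats every other candidate.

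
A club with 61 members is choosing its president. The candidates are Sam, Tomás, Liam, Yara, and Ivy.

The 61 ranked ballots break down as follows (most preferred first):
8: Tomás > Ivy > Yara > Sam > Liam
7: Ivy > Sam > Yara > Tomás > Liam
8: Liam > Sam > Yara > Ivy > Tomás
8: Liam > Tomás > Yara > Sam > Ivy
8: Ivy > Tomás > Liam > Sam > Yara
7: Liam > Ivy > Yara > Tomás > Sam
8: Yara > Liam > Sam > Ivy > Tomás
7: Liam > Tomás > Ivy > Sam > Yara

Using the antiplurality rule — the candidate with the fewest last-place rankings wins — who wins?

Sam

Last-place votes: Sam 7, Tomás 16, Liam 15, Yara 15, Ivy 8.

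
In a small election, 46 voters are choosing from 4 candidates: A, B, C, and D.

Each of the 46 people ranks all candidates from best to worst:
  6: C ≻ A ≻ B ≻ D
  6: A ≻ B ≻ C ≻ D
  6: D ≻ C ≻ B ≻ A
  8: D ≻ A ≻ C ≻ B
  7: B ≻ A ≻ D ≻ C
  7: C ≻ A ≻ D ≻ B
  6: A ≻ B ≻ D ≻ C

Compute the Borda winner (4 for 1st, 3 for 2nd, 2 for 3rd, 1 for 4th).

A: 6×3 + 6×4 + 6×1 + 8×3 + 7×3 + 7×3 + 6×4 = 138
B: 6×2 + 6×3 + 6×2 + 8×1 + 7×4 + 7×1 + 6×3 = 103
C: 6×4 + 6×2 + 6×3 + 8×2 + 7×1 + 7×4 + 6×1 = 111
D: 6×1 + 6×1 + 6×4 + 8×4 + 7×2 + 7×2 + 6×2 = 108

A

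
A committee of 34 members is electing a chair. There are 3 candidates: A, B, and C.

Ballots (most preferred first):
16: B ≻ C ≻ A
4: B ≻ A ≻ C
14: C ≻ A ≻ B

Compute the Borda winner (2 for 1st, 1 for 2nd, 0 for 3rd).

C

A: 16×0 + 4×1 + 14×1 = 18
B: 16×2 + 4×2 + 14×0 = 40
C: 16×1 + 4×0 + 14×2 = 44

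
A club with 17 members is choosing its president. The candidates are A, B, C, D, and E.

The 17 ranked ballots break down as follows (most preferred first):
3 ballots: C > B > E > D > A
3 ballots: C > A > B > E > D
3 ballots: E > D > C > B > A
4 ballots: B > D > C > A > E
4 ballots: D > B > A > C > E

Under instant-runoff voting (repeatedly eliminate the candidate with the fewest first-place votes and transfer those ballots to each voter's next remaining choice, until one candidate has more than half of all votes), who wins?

D

Round 1: A 0, B 4, C 6, D 4, E 3. A eliminated.
Round 2: B 4, C 6, D 4, E 3. E eliminated.
Round 3: B 4, C 6, D 7. B eliminated.
Round 4: C 6, D 11. D has a majority (≥9).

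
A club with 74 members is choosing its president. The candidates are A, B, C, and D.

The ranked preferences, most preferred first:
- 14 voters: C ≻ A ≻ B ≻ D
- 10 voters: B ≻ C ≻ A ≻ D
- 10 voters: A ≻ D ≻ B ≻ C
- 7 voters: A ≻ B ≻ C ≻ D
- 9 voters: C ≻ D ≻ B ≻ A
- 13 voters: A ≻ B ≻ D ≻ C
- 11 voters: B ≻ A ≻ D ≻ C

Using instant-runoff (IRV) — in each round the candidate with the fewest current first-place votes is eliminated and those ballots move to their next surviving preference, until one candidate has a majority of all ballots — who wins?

A

Round 1: A 30, B 21, C 23, D 0. D eliminated.
Round 2: A 30, B 21, C 23. B eliminated.
Round 3: A 41, C 33. A has a majority (≥38).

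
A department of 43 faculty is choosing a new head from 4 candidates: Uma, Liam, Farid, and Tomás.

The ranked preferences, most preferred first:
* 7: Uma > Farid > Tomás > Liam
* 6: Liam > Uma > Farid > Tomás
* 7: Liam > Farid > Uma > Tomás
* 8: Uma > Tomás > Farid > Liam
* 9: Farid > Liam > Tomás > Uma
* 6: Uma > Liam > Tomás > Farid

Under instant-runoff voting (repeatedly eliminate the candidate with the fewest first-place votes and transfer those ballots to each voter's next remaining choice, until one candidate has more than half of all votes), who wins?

Liam

Round 1: Uma 21, Liam 13, Farid 9, Tomás 0. Tomás eliminated.
Round 2: Uma 21, Liam 13, Farid 9. Farid eliminated.
Round 3: Uma 21, Liam 22. Liam has a majority (≥22).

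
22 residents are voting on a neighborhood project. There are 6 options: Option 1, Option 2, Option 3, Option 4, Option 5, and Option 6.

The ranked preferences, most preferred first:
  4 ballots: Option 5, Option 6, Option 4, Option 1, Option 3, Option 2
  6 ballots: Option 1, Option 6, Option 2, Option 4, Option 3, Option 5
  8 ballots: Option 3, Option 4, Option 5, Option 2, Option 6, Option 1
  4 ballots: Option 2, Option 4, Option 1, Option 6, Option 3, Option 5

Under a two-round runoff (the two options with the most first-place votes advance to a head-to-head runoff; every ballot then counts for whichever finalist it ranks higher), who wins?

Option 1

Round 1 first-place votes: Option 1 6, Option 2 4, Option 3 8, Option 4 0, Option 5 4, Option 6 0. Option 3 and Option 1 advance.
Runoff: Option 3 is ranked above Option 1 on 8 ballots, Option 1 above Option 3 on 14.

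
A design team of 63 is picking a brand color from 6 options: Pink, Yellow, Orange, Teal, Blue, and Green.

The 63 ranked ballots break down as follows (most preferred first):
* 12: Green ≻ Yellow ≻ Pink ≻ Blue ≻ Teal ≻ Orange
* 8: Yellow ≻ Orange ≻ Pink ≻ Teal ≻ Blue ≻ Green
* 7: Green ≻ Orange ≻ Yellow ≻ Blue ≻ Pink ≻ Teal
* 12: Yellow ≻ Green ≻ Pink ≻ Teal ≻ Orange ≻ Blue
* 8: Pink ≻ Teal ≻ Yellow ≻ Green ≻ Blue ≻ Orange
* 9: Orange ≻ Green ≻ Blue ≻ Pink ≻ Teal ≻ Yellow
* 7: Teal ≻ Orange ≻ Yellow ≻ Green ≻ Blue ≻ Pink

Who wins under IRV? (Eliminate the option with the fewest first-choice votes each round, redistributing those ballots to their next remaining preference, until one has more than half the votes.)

Yellow

Round 1: Pink 8, Yellow 20, Orange 9, Teal 7, Blue 0, Green 19. Blue eliminated.
Round 2: Pink 8, Yellow 20, Orange 9, Teal 7, Green 19. Teal eliminated.
Round 3: Pink 8, Yellow 20, Orange 16, Green 19. Pink eliminated.
Round 4: Yellow 28, Orange 16, Green 19. Orange eliminated.
Round 5: Yellow 35, Green 28. Yellow has a majority (≥32).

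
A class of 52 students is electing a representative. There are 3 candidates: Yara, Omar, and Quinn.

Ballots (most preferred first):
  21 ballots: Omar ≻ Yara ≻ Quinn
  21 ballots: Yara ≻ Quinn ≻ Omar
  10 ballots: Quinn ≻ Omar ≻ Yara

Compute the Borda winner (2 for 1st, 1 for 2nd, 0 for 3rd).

Yara: 21×1 + 21×2 + 10×0 = 63
Omar: 21×2 + 21×0 + 10×1 = 52
Quinn: 21×0 + 21×1 + 10×2 = 41

Yara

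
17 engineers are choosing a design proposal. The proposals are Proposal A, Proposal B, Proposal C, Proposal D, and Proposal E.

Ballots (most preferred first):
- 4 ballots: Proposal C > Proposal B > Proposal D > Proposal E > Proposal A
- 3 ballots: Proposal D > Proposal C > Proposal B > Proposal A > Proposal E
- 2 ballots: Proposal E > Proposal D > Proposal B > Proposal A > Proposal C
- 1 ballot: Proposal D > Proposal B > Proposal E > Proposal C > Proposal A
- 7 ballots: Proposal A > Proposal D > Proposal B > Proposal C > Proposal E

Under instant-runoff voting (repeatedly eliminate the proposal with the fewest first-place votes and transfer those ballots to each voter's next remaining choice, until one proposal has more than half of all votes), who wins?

Round 1: Proposal A 7, Proposal B 0, Proposal C 4, Proposal D 4, Proposal E 2. Proposal B eliminated.
Round 2: Proposal A 7, Proposal C 4, Proposal D 4, Proposal E 2. Proposal E eliminated.
Round 3: Proposal A 7, Proposal C 4, Proposal D 6. Proposal C eliminated.
Round 4: Proposal A 7, Proposal D 10. Proposal D has a majority (≥9).

Proposal D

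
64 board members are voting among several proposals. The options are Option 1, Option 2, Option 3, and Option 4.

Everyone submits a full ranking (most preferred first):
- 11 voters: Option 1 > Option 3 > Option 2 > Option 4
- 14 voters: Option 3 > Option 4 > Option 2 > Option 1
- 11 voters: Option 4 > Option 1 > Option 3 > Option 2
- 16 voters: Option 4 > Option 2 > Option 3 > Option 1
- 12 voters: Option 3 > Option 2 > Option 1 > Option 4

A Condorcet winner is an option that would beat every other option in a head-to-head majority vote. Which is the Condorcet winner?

Option 3

Option 3 vs Option 1: 42–22
Option 3 vs Option 2: 48–16
Option 3 vs Option 4: 37–27
Option 3 beats every other option.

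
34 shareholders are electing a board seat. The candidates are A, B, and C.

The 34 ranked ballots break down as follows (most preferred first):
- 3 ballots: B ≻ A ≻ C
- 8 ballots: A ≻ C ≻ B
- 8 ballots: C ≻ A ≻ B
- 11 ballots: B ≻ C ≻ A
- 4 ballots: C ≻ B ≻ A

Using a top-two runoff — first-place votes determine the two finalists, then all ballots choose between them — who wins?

C

Round 1 first-place votes: A 8, B 14, C 12. B and C advance.
Runoff: B is ranked above C on 14 ballots, C above B on 20.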